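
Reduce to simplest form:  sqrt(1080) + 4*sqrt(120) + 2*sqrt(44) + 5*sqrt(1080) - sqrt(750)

4*sqrt(11) + 39*sqrt(30)

sqrt(1080) = 6*sqrt(30); 4*sqrt(120) = 8*sqrt(30); 2*sqrt(44) = 4*sqrt(11); 5*sqrt(1080) = 30*sqrt(30); sqrt(750) = 5*sqrt(30)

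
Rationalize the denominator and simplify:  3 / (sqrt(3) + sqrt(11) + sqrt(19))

Group as (sqrt(3) + sqrt(19)) + sqrt(11); multiply by (sqrt(3) + sqrt(19)) - sqrt(11), then rationalise the remaining surd.

(-6*sqrt(627) - 15*sqrt(19) + 33*sqrt(11) + 81*sqrt(3))/107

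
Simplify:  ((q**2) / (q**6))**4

Inside the bracket: (q**-4)
Raise to the power 4: (q**-16)

q**(-16)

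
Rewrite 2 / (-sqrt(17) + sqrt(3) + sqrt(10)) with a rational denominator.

(2*sqrt(17) + 5*sqrt(10) + 12*sqrt(3) + sqrt(510))/26

Group as (sqrt(3) + sqrt(10)) - sqrt(17); multiply by (sqrt(3) + sqrt(10)) + sqrt(17), then rationalise the remaining surd.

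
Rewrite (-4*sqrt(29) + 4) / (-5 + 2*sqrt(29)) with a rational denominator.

(-212 - 12*sqrt(29))/91

Multiply numerator and denominator by -2*sqrt(29) - 5.
Denominator becomes -91; numerator becomes 12*sqrt(29) + 212.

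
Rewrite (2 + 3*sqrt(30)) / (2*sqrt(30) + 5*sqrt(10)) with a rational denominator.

Multiply numerator and denominator by -5*sqrt(10) + 2*sqrt(30).
Denominator becomes -130; numerator becomes -150*sqrt(3) - 10*sqrt(10) + 4*sqrt(30) + 180.

(-90 - 2*sqrt(30) + 5*sqrt(10) + 75*sqrt(3))/65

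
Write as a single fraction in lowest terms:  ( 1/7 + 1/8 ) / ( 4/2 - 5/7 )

5/24

Numerator: 1/7 + 1/8 = 15/56
Denominator: 4/2 - 5/7 = 9/7
Divide: (15/56) · (7/9) = 5/24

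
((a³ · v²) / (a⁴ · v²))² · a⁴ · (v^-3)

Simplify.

Inside the bracket: (a^-1)
Raise to the power 2: (a^-2)
Multiply by a⁴ · (v^-3): add exponents.

a²/v³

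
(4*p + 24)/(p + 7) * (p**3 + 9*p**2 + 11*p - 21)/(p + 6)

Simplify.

Factor: 4*p + 24 = 4*(p + 6);  p**3 + 9*p**2 + 11*p - 21 = (p + 3)*(p + 7)*(p - 1)
Cancel the common factors (p + 6), (p + 7).

4*p**2 + 8*p - 12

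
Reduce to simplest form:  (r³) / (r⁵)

Quotient: (r^-2)

r^(-2)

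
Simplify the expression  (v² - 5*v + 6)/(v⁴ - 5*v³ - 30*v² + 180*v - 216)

1/(v² - 36)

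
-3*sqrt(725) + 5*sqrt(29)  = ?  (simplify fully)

-10*sqrt(29)

3*sqrt(725) = 15*sqrt(29); 5*sqrt(29) = 5*sqrt(29)
Combine: (-15 + 5)·sqrt(29) = -10*sqrt(29)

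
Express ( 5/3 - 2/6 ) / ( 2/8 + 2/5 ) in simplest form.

80/39

Numerator: 5/3 - 2/6 = 4/3
Denominator: 2/8 + 2/5 = 13/20
Divide: (4/3) · (20/13) = 80/39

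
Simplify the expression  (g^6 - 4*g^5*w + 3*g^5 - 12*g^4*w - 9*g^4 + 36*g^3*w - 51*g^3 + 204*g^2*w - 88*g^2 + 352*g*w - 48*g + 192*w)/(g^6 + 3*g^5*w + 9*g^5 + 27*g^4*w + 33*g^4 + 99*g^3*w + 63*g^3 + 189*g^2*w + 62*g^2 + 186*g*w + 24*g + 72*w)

Factor: g^6 - 4*g^5*w + 3*g^5 - 12*g^4*w - 9*g^4 + 36*g^3*w - 51*g^3 + 204*g^2*w - 88*g^2 + 352*g*w - 48*g + 192*w = (g - 4*w)*(g + 1)*(g + 3)*(g - 4)*(g^2 + 3*g + 4);  g^6 + 3*g^5*w + 9*g^5 + 27*g^4*w + 33*g^4 + 99*g^3*w + 63*g^3 + 189*g^2*w + 62*g^2 + 186*g*w + 24*g + 72*w = (g + 3)*(g^2 + 3*g + 4)*(g + 1)*(g + 3*w)*(g + 2)
Cancel the common factors (g^2 + 3*g + 4), (g + 1), (g + 3).

(g^2 - 4*g*w - 4*g + 16*w)/(g^2 + 3*g*w + 2*g + 6*w)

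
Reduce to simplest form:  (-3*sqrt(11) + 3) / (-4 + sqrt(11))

Multiply numerator and denominator by -4 - sqrt(11).
Denominator becomes 5; numerator becomes 21 + 9*sqrt(11).

(21 + 9*sqrt(11))/5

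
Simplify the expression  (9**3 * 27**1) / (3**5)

3**4

9**3 = 3**6; 27**1 = 3**3; 3**5 = 3**5
Combine exponents: 3**4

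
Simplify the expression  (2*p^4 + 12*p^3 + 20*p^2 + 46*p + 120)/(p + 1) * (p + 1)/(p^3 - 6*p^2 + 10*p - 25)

(2*p^2 + 14*p + 24)/(p - 5)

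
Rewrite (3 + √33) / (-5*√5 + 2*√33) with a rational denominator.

Multiply numerator and denominator by 5*√5 + 2*√33.
Denominator becomes 7; numerator becomes 15*√5 + 6*√33 + 5*√165 + 66.

(15*√5 + 6*√33 + 5*√165 + 66)/7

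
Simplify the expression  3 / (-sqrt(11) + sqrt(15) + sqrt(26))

Group as (sqrt(15) + sqrt(26)) - sqrt(11); multiply by (sqrt(15) + sqrt(26)) + sqrt(11), then rationalise the remaining surd.

(-15*sqrt(11) + 11*sqrt(15) + sqrt(4290))/110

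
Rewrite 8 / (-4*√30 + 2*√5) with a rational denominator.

(-8*√30 - 4*√5)/115

Multiply numerator and denominator by 2*√5 + 4*√30.
Denominator becomes -460; numerator becomes 16*√5 + 32*√30.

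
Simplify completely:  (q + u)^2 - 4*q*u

(q - u)^2

Expand the square and combine the 4*q*u term.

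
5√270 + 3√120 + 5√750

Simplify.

5√270 = 15*√30; 3√120 = 6*√30; 5√750 = 25*√30
Combine: (15 + 6 + 25)·√30 = 46*√30

46*√30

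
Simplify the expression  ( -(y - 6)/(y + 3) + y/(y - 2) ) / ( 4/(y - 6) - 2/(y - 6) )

(11*y**2 - 78*y + 72)/(2*y**2 + 2*y - 12)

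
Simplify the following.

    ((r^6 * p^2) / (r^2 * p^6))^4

Inside the bracket: r^4 * (p^-4)
Raise to the power 4: r^16 * (p^-16)

r^16/p^16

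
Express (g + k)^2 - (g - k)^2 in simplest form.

4*g*k

Write as f(g,k) - f(g,-k) and expand.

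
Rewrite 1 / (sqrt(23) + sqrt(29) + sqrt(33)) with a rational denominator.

Group as (sqrt(23) + sqrt(33)) + sqrt(29); multiply by (sqrt(23) + sqrt(33)) - sqrt(29), then rationalise the remaining surd.

(-2*sqrt(22011) + 19*sqrt(33) + 27*sqrt(29) + 39*sqrt(23))/2307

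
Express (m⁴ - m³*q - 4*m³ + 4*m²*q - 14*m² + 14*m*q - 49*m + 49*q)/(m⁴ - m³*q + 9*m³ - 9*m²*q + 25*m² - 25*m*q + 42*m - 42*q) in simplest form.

Factor: m⁴ - m³*q - 4*m³ + 4*m²*q - 14*m² + 14*m*q - 49*m + 49*q = (m - q)·(m - 7)·(m² + 3*m + 7);  m⁴ - m³*q + 9*m³ - 9*m²*q + 25*m² - 25*m*q + 42*m - 42*q = (m - q)·(m + 6)·(m² + 3*m + 7)
Cancel the common factors (m² + 3*m + 7), (m - q).

(m - 7)/(m + 6)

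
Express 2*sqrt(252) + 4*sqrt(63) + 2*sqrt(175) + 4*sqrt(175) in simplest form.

2*sqrt(252) = 12*sqrt(7); 4*sqrt(63) = 12*sqrt(7); 2*sqrt(175) = 10*sqrt(7); 4*sqrt(175) = 20*sqrt(7)
Combine: (12 + 12 + 10 + 20)·sqrt(7) = 54*sqrt(7)

54*sqrt(7)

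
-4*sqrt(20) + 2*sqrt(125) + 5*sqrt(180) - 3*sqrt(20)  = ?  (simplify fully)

4*sqrt(20) = 8*sqrt(5); 2*sqrt(125) = 10*sqrt(5); 5*sqrt(180) = 30*sqrt(5); 3*sqrt(20) = 6*sqrt(5)
Combine: (-8 + 10 + 30 - 6)·sqrt(5) = 26*sqrt(5)

26*sqrt(5)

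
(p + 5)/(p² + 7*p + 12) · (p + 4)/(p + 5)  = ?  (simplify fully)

1/(p + 3)

Factor: p² + 7*p + 12 = (p + 3)·(p + 4)
Cancel the common factors (p + 4), (p + 5).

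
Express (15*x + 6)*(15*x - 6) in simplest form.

225*x^2 - 36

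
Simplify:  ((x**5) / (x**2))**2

x**6

Inside the bracket: x**3
Raise to the power 2: x**6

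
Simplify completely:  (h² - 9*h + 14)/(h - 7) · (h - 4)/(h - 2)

Factor: h² - 9*h + 14 = (h - 7)·(h - 2)
Cancel the common factors (h - 7), (h - 2).

h - 4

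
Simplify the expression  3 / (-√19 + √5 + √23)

(-27*√19 + 3*√23 + 111*√5 + 6*√2185)/379

Group as (√5 + √23) - √19; multiply by (√5 + √23) + √19, then rationalise the remaining surd.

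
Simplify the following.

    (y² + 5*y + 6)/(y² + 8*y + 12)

Factor: y² + 5*y + 6 = (y + 3)·(y + 2);  y² + 8*y + 12 = (y + 6)·(y + 2)
Cancel the common factor (y + 2).

(y + 3)/(y + 6)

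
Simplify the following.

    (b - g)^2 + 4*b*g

After expansion: b^2 + 2*b*g + g^2 — a perfect-square trinomial.

(b + g)^2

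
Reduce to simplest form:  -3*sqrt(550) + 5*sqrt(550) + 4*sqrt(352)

26*sqrt(22)

3*sqrt(550) = 15*sqrt(22); 5*sqrt(550) = 25*sqrt(22); 4*sqrt(352) = 16*sqrt(22)
Combine: (-15 + 25 + 16)·sqrt(22) = 26*sqrt(22)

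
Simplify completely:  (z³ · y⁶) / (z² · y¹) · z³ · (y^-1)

y⁴*z⁴

Quotient: z¹ · y⁵
Multiply by z³ · (y^-1): add exponents.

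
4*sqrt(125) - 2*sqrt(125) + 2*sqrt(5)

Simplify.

12*sqrt(5)

4*sqrt(125) = 20*sqrt(5); 2*sqrt(125) = 10*sqrt(5); 2*sqrt(5) = 2*sqrt(5)
Combine: (20 - 10 + 2)·sqrt(5) = 12*sqrt(5)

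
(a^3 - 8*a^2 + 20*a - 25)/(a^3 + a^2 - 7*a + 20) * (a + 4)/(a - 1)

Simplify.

Factor: a^3 - 8*a^2 + 20*a - 25 = (a^2 - 3*a + 5)*(a - 5);  a^3 + a^2 - 7*a + 20 = (a^2 - 3*a + 5)*(a + 4)
Cancel the common factors (a^2 - 3*a + 5), (a + 4).

(a - 5)/(a - 1)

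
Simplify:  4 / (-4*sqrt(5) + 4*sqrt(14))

(sqrt(5) + sqrt(14))/9

Multiply numerator and denominator by 4*sqrt(5) + 4*sqrt(14).
Denominator becomes 144; numerator becomes 16*sqrt(5) + 16*sqrt(14).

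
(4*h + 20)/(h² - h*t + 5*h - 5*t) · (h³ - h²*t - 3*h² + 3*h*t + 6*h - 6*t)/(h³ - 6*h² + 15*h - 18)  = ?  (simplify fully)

4/(h - 3)

Factor: 4*h + 20 = 4·(h + 5);  h² - h*t + 5*h - 5*t = (h + 5)·(h - t);  h³ - h²*t - 3*h² + 3*h*t + 6*h - 6*t = (h - t)·(h² - 3*h + 6);  h³ - 6*h² + 15*h - 18 = (h - 3)·(h² - 3*h + 6)
Cancel the common factors (h² - 3*h + 6), (h + 5), (h - t).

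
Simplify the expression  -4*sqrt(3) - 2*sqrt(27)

-10*sqrt(3)

4*sqrt(3) = 4*sqrt(3); 2*sqrt(27) = 6*sqrt(3)
Combine: (-4 - 6)·sqrt(3) = -10*sqrt(3)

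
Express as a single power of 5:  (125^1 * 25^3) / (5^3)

125^1 = 5^3; 25^3 = 5^6; 5^3 = 5^3
Combine exponents: 5^6

5^6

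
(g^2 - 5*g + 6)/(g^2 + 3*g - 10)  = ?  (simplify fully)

Factor: g^2 - 5*g + 6 = (g - 2)*(g - 3);  g^2 + 3*g - 10 = (g - 2)*(g + 5)
Cancel the common factor (g - 2).

(g - 3)/(g + 5)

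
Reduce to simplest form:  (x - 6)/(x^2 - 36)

1/(x + 6)

Factor: x^2 - 36 = (x - 6)*(x + 6)
Cancel the common factor (x - 6).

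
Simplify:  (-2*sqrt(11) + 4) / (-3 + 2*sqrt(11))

(-32 + 2*sqrt(11))/35

Multiply numerator and denominator by -2*sqrt(11) - 3.
Denominator becomes -35; numerator becomes -2*sqrt(11) + 32.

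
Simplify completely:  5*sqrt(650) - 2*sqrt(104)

21*sqrt(26)

5*sqrt(650) = 25*sqrt(26); 2*sqrt(104) = 4*sqrt(26)
Combine: (25 - 4)·sqrt(26) = 21*sqrt(26)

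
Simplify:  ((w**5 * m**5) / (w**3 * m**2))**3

Inside the bracket: w**2 * m**3
Raise to the power 3: w**6 * m**9

m**9*w**6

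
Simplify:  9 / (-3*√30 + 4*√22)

Multiply numerator and denominator by 3*√30 + 4*√22.
Denominator becomes 82; numerator becomes 27*√30 + 36*√22.

(27*√30 + 36*√22)/82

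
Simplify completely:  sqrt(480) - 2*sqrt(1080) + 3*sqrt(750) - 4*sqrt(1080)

-17*sqrt(30)

sqrt(480) = 4*sqrt(30); 2*sqrt(1080) = 12*sqrt(30); 3*sqrt(750) = 15*sqrt(30); 4*sqrt(1080) = 24*sqrt(30)
Combine: (4 - 12 + 15 - 24)·sqrt(30) = -17*sqrt(30)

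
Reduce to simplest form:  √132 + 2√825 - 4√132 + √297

7*√33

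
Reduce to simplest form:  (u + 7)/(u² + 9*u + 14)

Factor: u² + 9*u + 14 = (u + 2)·(u + 7)
Cancel the common factor (u + 7).

1/(u + 2)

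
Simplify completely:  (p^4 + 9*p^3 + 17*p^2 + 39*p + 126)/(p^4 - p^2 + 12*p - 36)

Factor: p^4 + 9*p^3 + 17*p^2 + 39*p + 126 = (p + 3)*(p + 7)*(p^2 - p + 6);  p^4 - p^2 + 12*p - 36 = (p - 2)*(p^2 - p + 6)*(p + 3)
Cancel the common factors (p^2 - p + 6), (p + 3).

(p + 7)/(p - 2)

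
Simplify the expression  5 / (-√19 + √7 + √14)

(-5*√19 + 30*√14 + 65*√7 + 35*√38)/194

Group as (√7 + √14) - √19; multiply by (√7 + √14) + √19, then rationalise the remaining surd.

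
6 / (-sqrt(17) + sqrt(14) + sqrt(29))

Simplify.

(-13*sqrt(17) + sqrt(29) + 16*sqrt(14) + sqrt(6902))/79

Group as (sqrt(14) + sqrt(29)) - sqrt(17); multiply by (sqrt(14) + sqrt(29)) + sqrt(17), then rationalise the remaining surd.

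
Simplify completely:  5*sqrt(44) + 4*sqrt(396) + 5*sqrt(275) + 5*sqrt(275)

5*sqrt(44) = 10*sqrt(11); 4*sqrt(396) = 24*sqrt(11); 5*sqrt(275) = 25*sqrt(11); 5*sqrt(275) = 25*sqrt(11)
Combine: (10 + 24 + 25 + 25)·sqrt(11) = 84*sqrt(11)

84*sqrt(11)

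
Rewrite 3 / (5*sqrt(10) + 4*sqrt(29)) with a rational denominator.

Multiply numerator and denominator by -5*sqrt(10) + 4*sqrt(29).
Denominator becomes 214; numerator becomes -15*sqrt(10) + 12*sqrt(29).

(-15*sqrt(10) + 12*sqrt(29))/214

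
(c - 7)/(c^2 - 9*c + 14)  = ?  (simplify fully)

1/(c - 2)

Factor: c^2 - 9*c + 14 = (c - 2)*(c - 7)
Cancel the common factor (c - 7).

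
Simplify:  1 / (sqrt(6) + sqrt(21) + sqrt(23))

(-3*sqrt(322) + 2*sqrt(23) + 4*sqrt(21) + 19*sqrt(6))/244

Group as (sqrt(6) + sqrt(21)) + sqrt(23); multiply by (sqrt(6) + sqrt(21)) - sqrt(23), then rationalise the remaining surd.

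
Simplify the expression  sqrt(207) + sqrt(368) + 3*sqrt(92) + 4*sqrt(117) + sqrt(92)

sqrt(207) = 3*sqrt(23); sqrt(368) = 4*sqrt(23); 3*sqrt(92) = 6*sqrt(23); 4*sqrt(117) = 12*sqrt(13); sqrt(92) = 2*sqrt(23)

12*sqrt(13) + 15*sqrt(23)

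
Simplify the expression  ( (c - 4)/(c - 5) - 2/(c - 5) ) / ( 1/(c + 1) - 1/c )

(-c**3 + 5*c**2 + 6*c)/(c - 5)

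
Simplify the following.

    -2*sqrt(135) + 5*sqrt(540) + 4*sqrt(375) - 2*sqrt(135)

38*sqrt(15)

2*sqrt(135) = 6*sqrt(15); 5*sqrt(540) = 30*sqrt(15); 4*sqrt(375) = 20*sqrt(15); 2*sqrt(135) = 6*sqrt(15)
Combine: (-6 + 30 + 20 - 6)·sqrt(15) = 38*sqrt(15)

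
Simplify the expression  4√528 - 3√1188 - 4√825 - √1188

4√528 = 16*√33; 3√1188 = 18*√33; 4√825 = 20*√33; √1188 = 6*√33
Combine: (16 - 18 - 20 - 6)·√33 = -28*√33

-28*√33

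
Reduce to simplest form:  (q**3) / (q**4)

1/q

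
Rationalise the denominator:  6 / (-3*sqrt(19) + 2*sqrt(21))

(-6*sqrt(19) - 4*sqrt(21))/29

Multiply numerator and denominator by 2*sqrt(21) + 3*sqrt(19).
Denominator becomes -87; numerator becomes 12*sqrt(21) + 18*sqrt(19).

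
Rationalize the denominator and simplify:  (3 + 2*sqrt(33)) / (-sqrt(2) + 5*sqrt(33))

(3*sqrt(2) + 2*sqrt(66) + 15*sqrt(33) + 330)/823

Multiply numerator and denominator by sqrt(2) + 5*sqrt(33).
Denominator becomes 823; numerator becomes 3*sqrt(2) + 2*sqrt(66) + 15*sqrt(33) + 330.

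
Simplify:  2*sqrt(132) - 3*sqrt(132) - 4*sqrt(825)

2*sqrt(132) = 4*sqrt(33); 3*sqrt(132) = 6*sqrt(33); 4*sqrt(825) = 20*sqrt(33)
Combine: (4 - 6 - 20)·sqrt(33) = -22*sqrt(33)

-22*sqrt(33)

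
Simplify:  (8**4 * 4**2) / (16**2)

2**8

8**4 = 2**12; 4**2 = 2**4; 16**2 = 2**8
Combine exponents: 2**8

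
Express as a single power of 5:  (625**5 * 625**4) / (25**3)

5**30

625**5 = 5**20; 625**4 = 5**16; 25**3 = 5**6
Combine exponents: 5**30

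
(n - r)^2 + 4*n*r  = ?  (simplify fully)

Expanding gives n^2 + 2*n*r + r^2, a perfect square.

(n + r)^2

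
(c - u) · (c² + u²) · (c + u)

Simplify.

c⁴ - u⁴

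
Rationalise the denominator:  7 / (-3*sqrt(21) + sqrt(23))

(-21*sqrt(21) - 7*sqrt(23))/166

Multiply numerator and denominator by sqrt(23) + 3*sqrt(21).
Denominator becomes -166; numerator becomes 7*sqrt(23) + 21*sqrt(21).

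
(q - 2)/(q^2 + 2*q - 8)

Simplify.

Factor: q^2 + 2*q - 8 = (q - 2)*(q + 4)
Cancel the common factor (q - 2).

1/(q + 4)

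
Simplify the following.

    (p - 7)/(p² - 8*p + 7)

1/(p - 1)

Factor: p² - 8*p + 7 = (p - 7)·(p - 1)
Cancel the common factor (p - 7).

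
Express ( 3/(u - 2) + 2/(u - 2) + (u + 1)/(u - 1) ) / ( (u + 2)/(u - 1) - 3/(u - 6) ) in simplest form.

Numerator: 3/(u - 2) + 2/(u - 2) + (u + 1)/(u - 1) = (u**2 + 4*u - 7)/(u**2 - 3*u + 2)
Denominator: (u + 2)/(u - 1) - 3/(u - 6) = (u**2 - 7*u - 9)/(u**2 - 7*u + 6)
Divide: ((u**2 + 4*u - 7)/(u**2 - 3*u + 2)) · ((u**2 - 7*u + 6)/(u**2 - 7*u - 9)) = (u**3 - 2*u**2 - 31*u + 42)/(u**3 - 9*u**2 + 5*u + 18)

(u**3 - 2*u**2 - 31*u + 42)/(u**3 - 9*u**2 + 5*u + 18)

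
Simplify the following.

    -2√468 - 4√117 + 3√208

2√468 = 12*√13; 4√117 = 12*√13; 3√208 = 12*√13
Combine: (-12 - 12 + 12)·√13 = -12*√13

-12*√13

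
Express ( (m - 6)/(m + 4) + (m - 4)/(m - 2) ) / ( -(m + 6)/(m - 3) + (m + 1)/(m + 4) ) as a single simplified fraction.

Numerator: (m - 6)/(m + 4) + (m - 4)/(m - 2) = (2*m² - 8*m - 4)/(m² + 2*m - 8)
Denominator: -(m + 6)/(m - 3) + (m + 1)/(m + 4) = (-12*m - 27)/(m² + m - 12)
Divide: ((2*m² - 8*m - 4)/(m² + 2*m - 8)) · ((m² + m - 12)/(-12*m - 27)) = (-2*m³ + 14*m² - 20*m - 12)/(12*m² + 3*m - 54)

(-2*m³ + 14*m² - 20*m - 12)/(12*m² + 3*m - 54)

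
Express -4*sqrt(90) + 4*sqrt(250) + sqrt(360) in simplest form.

4*sqrt(90) = 12*sqrt(10); 4*sqrt(250) = 20*sqrt(10); sqrt(360) = 6*sqrt(10)
Combine: (-12 + 20 + 6)·sqrt(10) = 14*sqrt(10)

14*sqrt(10)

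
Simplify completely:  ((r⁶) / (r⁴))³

r⁶

Inside the bracket: r²
Raise to the power 3: r⁶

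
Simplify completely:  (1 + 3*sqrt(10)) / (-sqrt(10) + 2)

(-32 - 7*sqrt(10))/6

Multiply numerator and denominator by 2 + sqrt(10).
Denominator becomes -6; numerator becomes 7*sqrt(10) + 32.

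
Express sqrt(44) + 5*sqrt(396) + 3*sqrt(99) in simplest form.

sqrt(44) = 2*sqrt(11); 5*sqrt(396) = 30*sqrt(11); 3*sqrt(99) = 9*sqrt(11)
Combine: (2 + 30 + 9)·sqrt(11) = 41*sqrt(11)

41*sqrt(11)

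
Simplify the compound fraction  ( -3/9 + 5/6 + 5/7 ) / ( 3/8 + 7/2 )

Numerator: -3/9 + 5/6 + 5/7 = 17/14
Denominator: 3/8 + 7/2 = 31/8
Divide: (17/14) · (8/31) = 68/217

68/217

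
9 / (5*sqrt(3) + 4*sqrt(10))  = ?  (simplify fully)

(-45*sqrt(3) + 36*sqrt(10))/85

Multiply numerator and denominator by -4*sqrt(10) + 5*sqrt(3).
Denominator becomes -85; numerator becomes -36*sqrt(10) + 45*sqrt(3).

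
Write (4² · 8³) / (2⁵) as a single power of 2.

2^8

4² = 2^4; 8³ = 2^9; 2⁵ = 2^5
Combine exponents: 2^8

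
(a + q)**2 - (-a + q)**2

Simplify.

4*a*q

Only the odd-power cross terms survive.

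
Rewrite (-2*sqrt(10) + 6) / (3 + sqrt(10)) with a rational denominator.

-38 + 12*sqrt(10)

Multiply numerator and denominator by -sqrt(10) + 3.
Denominator becomes -1; numerator becomes -12*sqrt(10) + 38.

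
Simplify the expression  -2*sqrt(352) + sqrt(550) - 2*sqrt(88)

2*sqrt(352) = 8*sqrt(22); sqrt(550) = 5*sqrt(22); 2*sqrt(88) = 4*sqrt(22)
Combine: (-8 + 5 - 4)·sqrt(22) = -7*sqrt(22)

-7*sqrt(22)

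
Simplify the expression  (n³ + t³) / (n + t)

Apply the sum-of-cubes factorisation and cancel (n + t).

n² - n*t + t²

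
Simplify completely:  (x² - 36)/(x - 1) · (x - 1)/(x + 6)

x - 6

Factor: x² - 36 = (x + 6)·(x - 6)
Cancel the common factors (x + 6), (x - 1).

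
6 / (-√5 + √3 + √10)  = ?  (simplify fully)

Group as (√3 + √10) - √5; multiply by (√3 + √10) + √5, then rationalise the remaining surd.

(-12*√5 - 3*√10 + 18*√3 + 15*√6)/14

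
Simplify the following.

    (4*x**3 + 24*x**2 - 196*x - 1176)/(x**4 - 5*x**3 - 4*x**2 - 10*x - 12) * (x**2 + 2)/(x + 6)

(4*x**2 - 196)/(x**2 - 5*x - 6)

Factor: 4*x**3 + 24*x**2 - 196*x - 1176 = 4*(x + 7)*(x - 7)*(x + 6);  x**4 - 5*x**3 - 4*x**2 - 10*x - 12 = (x**2 + 2)*(x - 6)*(x + 1)
Cancel the common factors (x**2 + 2), (x + 6).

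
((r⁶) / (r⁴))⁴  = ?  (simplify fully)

Inside the bracket: r²
Raise to the power 4: r⁸

r⁸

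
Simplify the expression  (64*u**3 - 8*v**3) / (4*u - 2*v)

16*u**2 + 8*u*v + 4*v**2

Apply the difference-of-cubes factorisation and cancel (4*u - 2*v).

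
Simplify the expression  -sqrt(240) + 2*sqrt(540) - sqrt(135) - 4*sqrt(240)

sqrt(240) = 4*sqrt(15); 2*sqrt(540) = 12*sqrt(15); sqrt(135) = 3*sqrt(15); 4*sqrt(240) = 16*sqrt(15)
Combine: (-4 + 12 - 3 - 16)·sqrt(15) = -11*sqrt(15)

-11*sqrt(15)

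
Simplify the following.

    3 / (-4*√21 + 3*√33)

Multiply numerator and denominator by 3*√33 + 4*√21.
Denominator becomes -39; numerator becomes 9*√33 + 12*√21.

(-4*√21 - 3*√33)/13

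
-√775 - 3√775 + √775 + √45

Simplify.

√775 = 5*√31; 3√775 = 15*√31; √775 = 5*√31; √45 = 3*√5

-15*√31 + 3*√5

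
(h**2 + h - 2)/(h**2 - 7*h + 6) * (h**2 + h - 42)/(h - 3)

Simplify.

(h**2 + 9*h + 14)/(h - 3)

Factor: h**2 + h - 2 = (h + 2)*(h - 1);  h**2 - 7*h + 6 = (h - 6)*(h - 1);  h**2 + h - 42 = (h + 7)*(h - 6)
Cancel the common factors (h - 6), (h - 1).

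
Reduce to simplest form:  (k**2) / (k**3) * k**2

k

Quotient: (k**-1)
Multiply by k**2: add exponents.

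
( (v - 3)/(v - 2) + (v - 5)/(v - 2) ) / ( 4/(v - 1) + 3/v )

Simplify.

Numerator: (v - 3)/(v - 2) + (v - 5)/(v - 2) = (2*v - 8)/(v - 2)
Denominator: 4/(v - 1) + 3/v = (7*v - 3)/(v² - v)
Divide: ((2*v - 8)/(v - 2)) · ((v² - v)/(7*v - 3)) = (2*v³ - 10*v² + 8*v)/(7*v² - 17*v + 6)

(2*v³ - 10*v² + 8*v)/(7*v² - 17*v + 6)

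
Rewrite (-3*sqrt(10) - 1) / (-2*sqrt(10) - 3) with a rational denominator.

(-7*sqrt(10) + 57)/31

Multiply numerator and denominator by -3 + 2*sqrt(10).
Denominator becomes -31; numerator becomes -57 + 7*sqrt(10).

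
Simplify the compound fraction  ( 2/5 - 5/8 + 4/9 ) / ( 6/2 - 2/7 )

553/6840

Numerator: 2/5 - 5/8 + 4/9 = 79/360
Denominator: 6/2 - 2/7 = 19/7
Divide: (79/360) · (7/19) = 553/6840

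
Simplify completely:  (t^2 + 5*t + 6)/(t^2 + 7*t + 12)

Factor: t^2 + 5*t + 6 = (t + 2)*(t + 3);  t^2 + 7*t + 12 = (t + 4)*(t + 3)
Cancel the common factor (t + 3).

(t + 2)/(t + 4)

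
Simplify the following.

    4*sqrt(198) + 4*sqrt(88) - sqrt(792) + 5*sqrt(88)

24*sqrt(22)

4*sqrt(198) = 12*sqrt(22); 4*sqrt(88) = 8*sqrt(22); sqrt(792) = 6*sqrt(22); 5*sqrt(88) = 10*sqrt(22)
Combine: (12 + 8 - 6 + 10)·sqrt(22) = 24*sqrt(22)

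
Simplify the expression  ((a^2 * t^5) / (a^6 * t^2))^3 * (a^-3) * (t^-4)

t^5/a^15

Inside the bracket: (a^-4) * t^3
Raise to the power 3: (a^-12) * t^9
Multiply by (a^-3) * (t^-4): add exponents.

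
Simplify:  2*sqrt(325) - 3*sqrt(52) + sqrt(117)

2*sqrt(325) = 10*sqrt(13); 3*sqrt(52) = 6*sqrt(13); sqrt(117) = 3*sqrt(13)
Combine: (10 - 6 + 3)·sqrt(13) = 7*sqrt(13)

7*sqrt(13)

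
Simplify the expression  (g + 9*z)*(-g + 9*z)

-g**2 + 81*z**2

Product of conjugates: (P+Q)(P-Q) = P**2 - Q**2.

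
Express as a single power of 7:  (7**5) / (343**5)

7**(-10)

7**5 = 7**5; 343**5 = 7**15
Combine exponents: 7**(-10)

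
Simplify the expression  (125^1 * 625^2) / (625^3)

125^1 = 5^3; 625^2 = 5^8; 625^3 = 5^12
Combine exponents: 5^(-1)

5^(-1)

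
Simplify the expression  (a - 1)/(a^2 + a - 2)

Factor: a^2 + a - 2 = (a - 1)*(a + 2)
Cancel the common factor (a - 1).

1/(a + 2)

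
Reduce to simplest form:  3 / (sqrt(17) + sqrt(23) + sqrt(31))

(-6*sqrt(12121) + 27*sqrt(31) + 75*sqrt(23) + 111*sqrt(17))/1483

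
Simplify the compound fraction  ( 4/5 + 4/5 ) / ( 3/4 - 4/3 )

Numerator: 4/5 + 4/5 = 8/5
Denominator: 3/4 - 4/3 = -7/12
Divide: (8/5) · (-12/7) = -96/35

-96/35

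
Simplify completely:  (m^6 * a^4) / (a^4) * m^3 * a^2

Quotient: m^6
Multiply by m^3 * a^2: add exponents.

a^2*m^9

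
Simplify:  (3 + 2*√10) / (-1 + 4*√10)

Multiply numerator and denominator by -4*√10 - 1.
Denominator becomes -159; numerator becomes -83 - 14*√10.

(14*√10 + 83)/159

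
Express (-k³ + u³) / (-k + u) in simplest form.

k² + k*u + u²

Factor as (a-b)(a^2+ab+b^2) with a=u, b=k.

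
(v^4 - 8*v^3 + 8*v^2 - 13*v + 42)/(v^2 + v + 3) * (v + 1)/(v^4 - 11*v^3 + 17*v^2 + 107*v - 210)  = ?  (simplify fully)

(v + 1)/(v^2 - 2*v - 15)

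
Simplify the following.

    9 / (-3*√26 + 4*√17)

(27*√26 + 36*√17)/38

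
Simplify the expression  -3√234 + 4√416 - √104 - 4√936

-19*√26

3√234 = 9*√26; 4√416 = 16*√26; √104 = 2*√26; 4√936 = 24*√26
Combine: (-9 + 16 - 2 - 24)·√26 = -19*√26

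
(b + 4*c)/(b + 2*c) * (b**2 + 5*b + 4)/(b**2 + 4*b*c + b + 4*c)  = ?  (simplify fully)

Factor: b**2 + 5*b + 4 = (b + 4)*(b + 1);  b**2 + 4*b*c + b + 4*c = (b + 1)*(b + 4*c)
Cancel the common factors (b + 1), (b + 4*c).

(b + 4)/(b + 2*c)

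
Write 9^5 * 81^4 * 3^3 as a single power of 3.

3^29

9^5 = 3^10; 81^4 = 3^16; 3^3 = 3^3
Combine exponents: 3^29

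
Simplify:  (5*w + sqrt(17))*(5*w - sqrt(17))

25*w^2 - 17

(5*w)^2 - (sqrt(17))^2 = 25*w^2 - 17.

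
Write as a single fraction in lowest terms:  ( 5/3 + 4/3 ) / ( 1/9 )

27

Numerator: 5/3 + 4/3 = 3
Denominator: 1/9 = 1/9
Divide: (3) · (9) = 27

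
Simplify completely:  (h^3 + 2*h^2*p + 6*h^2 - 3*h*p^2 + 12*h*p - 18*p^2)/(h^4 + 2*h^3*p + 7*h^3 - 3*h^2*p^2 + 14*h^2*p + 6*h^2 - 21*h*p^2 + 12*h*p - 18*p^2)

1/(h + 1)

Factor: h^3 + 2*h^2*p + 6*h^2 - 3*h*p^2 + 12*h*p - 18*p^2 = (h + 3*p)*(h + 6)*(h - p);  h^4 + 2*h^3*p + 7*h^3 - 3*h^2*p^2 + 14*h^2*p + 6*h^2 - 21*h*p^2 + 12*h*p - 18*p^2 = (h - p)*(h + 6)*(h + 1)*(h + 3*p)
Cancel the common factors (h - p), (h + 3*p), (h + 6).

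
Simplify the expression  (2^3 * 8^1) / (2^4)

2^3 = 2^3; 8^1 = 2^3; 2^4 = 2^4
Combine exponents: 2^2

2^2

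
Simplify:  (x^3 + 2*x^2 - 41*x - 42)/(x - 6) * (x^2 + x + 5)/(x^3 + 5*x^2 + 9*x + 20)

Factor: x^3 + 2*x^2 - 41*x - 42 = (x + 1)*(x + 7)*(x - 6);  x^3 + 5*x^2 + 9*x + 20 = (x^2 + x + 5)*(x + 4)
Cancel the common factors (x^2 + x + 5), (x - 6).

(x^2 + 8*x + 7)/(x + 4)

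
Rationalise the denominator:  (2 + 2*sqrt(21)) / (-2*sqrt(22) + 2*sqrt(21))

-sqrt(462) - 21 - sqrt(22) - sqrt(21)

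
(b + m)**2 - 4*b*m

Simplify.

After expansion: b**2 - 2*b*m + m**2 — a perfect-square trinomial.

(b - m)**2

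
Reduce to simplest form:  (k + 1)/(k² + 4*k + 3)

1/(k + 3)

Factor: k² + 4*k + 3 = (k + 1)·(k + 3)
Cancel the common factor (k + 1).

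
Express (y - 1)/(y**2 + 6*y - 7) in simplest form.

Factor: y**2 + 6*y - 7 = (y - 1)*(y + 7)
Cancel the common factor (y - 1).

1/(y + 7)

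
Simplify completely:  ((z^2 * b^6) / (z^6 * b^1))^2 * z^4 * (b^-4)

b^6/z^4

Inside the bracket: (z^-4) * b^5
Raise to the power 2: (z^-8) * b^10
Multiply by z^4 * (b^-4): add exponents.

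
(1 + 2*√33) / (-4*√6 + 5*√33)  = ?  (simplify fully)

(4*√6 + 5*√33 + 24*√22 + 330)/729

Multiply numerator and denominator by 4*√6 + 5*√33.
Denominator becomes 729; numerator becomes 4*√6 + 5*√33 + 24*√22 + 330.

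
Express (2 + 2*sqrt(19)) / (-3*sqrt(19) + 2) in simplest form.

(-118 - 10*sqrt(19))/167

Multiply numerator and denominator by 2 + 3*sqrt(19).
Denominator becomes -167; numerator becomes 10*sqrt(19) + 118.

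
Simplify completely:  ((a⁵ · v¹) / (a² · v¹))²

a⁶

Inside the bracket: a³
Raise to the power 2: a⁶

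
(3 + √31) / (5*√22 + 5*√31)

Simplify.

Multiply numerator and denominator by -5*√22 + 5*√31.
Denominator becomes 225; numerator becomes -5*√682 - 15*√22 + 15*√31 + 155.

(-√682 - 3*√22 + 3*√31 + 31)/45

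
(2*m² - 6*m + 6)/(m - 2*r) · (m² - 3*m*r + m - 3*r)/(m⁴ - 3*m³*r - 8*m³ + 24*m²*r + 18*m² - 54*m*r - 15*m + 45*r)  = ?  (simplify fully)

(-2*m - 2)/(-m² + 2*m*r + 5*m - 10*r)

Factor: 2*m² - 6*m + 6 = 2·(m² - 3*m + 3);  m² - 3*m*r + m - 3*r = (m + 1)·(m - 3*r);  m⁴ - 3*m³*r - 8*m³ + 24*m²*r + 18*m² - 54*m*r - 15*m + 45*r = (m - 5)·(m - 3*r)·(m² - 3*m + 3)
Cancel the common factors (m² - 3*m + 3), (m - 3*r).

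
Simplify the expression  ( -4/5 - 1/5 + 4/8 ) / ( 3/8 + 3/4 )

Numerator: -4/5 - 1/5 + 4/8 = -1/2
Denominator: 3/8 + 3/4 = 9/8
Divide: (-1/2) · (8/9) = -4/9

-4/9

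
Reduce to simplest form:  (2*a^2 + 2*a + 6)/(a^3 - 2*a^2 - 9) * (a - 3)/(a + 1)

Factor: 2*a^2 + 2*a + 6 = 2*(a^2 + a + 3);  a^3 - 2*a^2 - 9 = (a^2 + a + 3)*(a - 3)
Cancel the common factors (a^2 + a + 3), (a - 3).

2/(a + 1)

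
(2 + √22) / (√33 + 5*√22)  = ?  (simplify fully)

Multiply numerator and denominator by -√33 + 5*√22.
Denominator becomes 517; numerator becomes -11*√6 - 2*√33 + 10*√22 + 110.

(-11*√6 - 2*√33 + 10*√22 + 110)/517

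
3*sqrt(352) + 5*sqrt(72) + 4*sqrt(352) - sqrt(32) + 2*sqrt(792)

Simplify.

3*sqrt(352) = 12*sqrt(22); 5*sqrt(72) = 30*sqrt(2); 4*sqrt(352) = 16*sqrt(22); sqrt(32) = 4*sqrt(2); 2*sqrt(792) = 12*sqrt(22)

26*sqrt(2) + 40*sqrt(22)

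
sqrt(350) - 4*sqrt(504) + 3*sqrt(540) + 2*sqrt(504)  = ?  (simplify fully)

-7*sqrt(14) + 18*sqrt(15)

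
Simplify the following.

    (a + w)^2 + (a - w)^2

Binomially expand both and collect terms in a, w.

2*a^2 + 2*w^2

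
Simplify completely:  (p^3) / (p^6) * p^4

p

Quotient: (p^-3)
Multiply by p^4: add exponents.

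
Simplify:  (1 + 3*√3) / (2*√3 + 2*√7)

Multiply numerator and denominator by -2*√7 + 2*√3.
Denominator becomes -16; numerator becomes -6*√21 - 2*√7 + 2*√3 + 18.

(-9 - √3 + √7 + 3*√21)/8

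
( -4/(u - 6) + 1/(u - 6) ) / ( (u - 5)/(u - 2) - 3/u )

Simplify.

(-3*u² + 6*u)/(u³ - 14*u² + 54*u - 36)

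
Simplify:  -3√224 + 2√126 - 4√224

-22*√14

3√224 = 12*√14; 2√126 = 6*√14; 4√224 = 16*√14
Combine: (-12 + 6 - 16)·√14 = -22*√14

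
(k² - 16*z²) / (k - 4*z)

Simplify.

Difference of squares: factor out (k - 4*z).

k + 4*z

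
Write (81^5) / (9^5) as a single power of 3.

81^5 = 3^20; 9^5 = 3^10
Combine exponents: 3^10

3^10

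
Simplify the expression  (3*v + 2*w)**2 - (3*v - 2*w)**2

24*v*w

Write as f((3*v),(2*w)) - f((3*v),-(2*w)) and expand.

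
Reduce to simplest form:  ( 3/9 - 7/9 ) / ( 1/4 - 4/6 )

16/15

Numerator: 3/9 - 7/9 = -4/9
Denominator: 1/4 - 4/6 = -5/12
Divide: (-4/9) · (-12/5) = 16/15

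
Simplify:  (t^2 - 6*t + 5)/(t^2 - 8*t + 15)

(t - 1)/(t - 3)

Factor: t^2 - 6*t + 5 = (t - 1)*(t - 5);  t^2 - 8*t + 15 = (t - 5)*(t - 3)
Cancel the common factor (t - 5).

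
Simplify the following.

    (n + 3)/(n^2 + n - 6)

Factor: n^2 + n - 6 = (n - 2)*(n + 3)
Cancel the common factor (n + 3).

1/(n - 2)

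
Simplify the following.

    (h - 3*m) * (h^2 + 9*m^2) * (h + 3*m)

h^4 - 81*m^4

Telescope via difference of squares: (h+(3*m))(h-(3*m)) = h^2 - 9*m^2, then repeat with the next factor.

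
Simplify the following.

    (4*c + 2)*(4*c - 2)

16*c**2 - 4

Product of conjugates: (P+Q)(P-Q) = P**2 - Q**2.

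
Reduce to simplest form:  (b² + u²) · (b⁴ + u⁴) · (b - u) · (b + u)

b⁸ - u⁸

Pair the conjugate factors: (b+u)(b-u) = b² - u², then repeat with the next factor.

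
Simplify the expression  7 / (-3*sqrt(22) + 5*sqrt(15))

(21*sqrt(22) + 35*sqrt(15))/177

Multiply numerator and denominator by 3*sqrt(22) + 5*sqrt(15).
Denominator becomes 177; numerator becomes 21*sqrt(22) + 35*sqrt(15).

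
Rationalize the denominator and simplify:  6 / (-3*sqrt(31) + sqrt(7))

(-9*sqrt(31) - 3*sqrt(7))/136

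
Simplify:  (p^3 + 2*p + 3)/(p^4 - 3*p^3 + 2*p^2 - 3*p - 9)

Factor: p^3 + 2*p + 3 = (p^2 - p + 3)*(p + 1);  p^4 - 3*p^3 + 2*p^2 - 3*p - 9 = (p - 3)*(p^2 - p + 3)*(p + 1)
Cancel the common factors (p^2 - p + 3), (p + 1).

1/(p - 3)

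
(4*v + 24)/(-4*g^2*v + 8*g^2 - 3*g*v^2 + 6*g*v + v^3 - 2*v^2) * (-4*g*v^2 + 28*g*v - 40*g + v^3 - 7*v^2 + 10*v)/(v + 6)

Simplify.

(4*v - 20)/(g + v)

Factor: 4*v + 24 = 4*(v + 6);  -4*g^2*v + 8*g^2 - 3*g*v^2 + 6*g*v + v^3 - 2*v^2 = (g + v)*(v - 2)*(-4*g + v);  -4*g*v^2 + 28*g*v - 40*g + v^3 - 7*v^2 + 10*v = (v - 2)*(v - 5)*(-4*g + v)
Cancel the common factors (v - 2), (v + 6), (-4*g + v).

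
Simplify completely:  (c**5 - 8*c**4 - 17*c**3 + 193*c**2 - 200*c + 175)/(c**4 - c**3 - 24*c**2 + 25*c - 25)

Factor: c**5 - 8*c**4 - 17*c**3 + 193*c**2 - 200*c + 175 = (c**2 - c + 1)*(c - 7)*(c + 5)*(c - 5);  c**4 - c**3 - 24*c**2 + 25*c - 25 = (c - 5)*(c**2 - c + 1)*(c + 5)
Cancel the common factors (c**2 - c + 1), (c - 5), (c + 5).

c - 7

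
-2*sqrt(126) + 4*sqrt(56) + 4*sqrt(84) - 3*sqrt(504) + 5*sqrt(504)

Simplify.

2*sqrt(126) = 6*sqrt(14); 4*sqrt(56) = 8*sqrt(14); 4*sqrt(84) = 8*sqrt(21); 3*sqrt(504) = 18*sqrt(14); 5*sqrt(504) = 30*sqrt(14)

8*sqrt(21) + 14*sqrt(14)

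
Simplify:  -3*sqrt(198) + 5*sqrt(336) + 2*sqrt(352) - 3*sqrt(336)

-sqrt(22) + 8*sqrt(21)

3*sqrt(198) = 9*sqrt(22); 5*sqrt(336) = 20*sqrt(21); 2*sqrt(352) = 8*sqrt(22); 3*sqrt(336) = 12*sqrt(21)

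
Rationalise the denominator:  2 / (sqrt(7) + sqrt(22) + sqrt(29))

Group as (sqrt(7) + sqrt(29)) + sqrt(22); multiply by (sqrt(7) + sqrt(29)) - sqrt(22), then rationalise the remaining surd.

(-sqrt(4466) + 7*sqrt(22) + 22*sqrt(7))/154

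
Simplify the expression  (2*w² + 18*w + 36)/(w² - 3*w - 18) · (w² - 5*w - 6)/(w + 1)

Factor: 2*w² + 18*w + 36 = 2·(w + 6)·(w + 3);  w² - 3*w - 18 = (w + 3)·(w - 6);  w² - 5*w - 6 = (w + 1)·(w - 6)
Cancel the common factors (w + 3), (w + 1), (w - 6).

2*w + 12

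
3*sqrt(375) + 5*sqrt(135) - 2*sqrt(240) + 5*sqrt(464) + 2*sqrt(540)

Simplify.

20*sqrt(29) + 34*sqrt(15)

3*sqrt(375) = 15*sqrt(15); 5*sqrt(135) = 15*sqrt(15); 2*sqrt(240) = 8*sqrt(15); 5*sqrt(464) = 20*sqrt(29); 2*sqrt(540) = 12*sqrt(15)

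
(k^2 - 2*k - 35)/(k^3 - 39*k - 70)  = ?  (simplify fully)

Factor: k^2 - 2*k - 35 = (k + 5)*(k - 7);  k^3 - 39*k - 70 = (k + 2)*(k + 5)*(k - 7)
Cancel the common factors (k + 5), (k - 7).

1/(k + 2)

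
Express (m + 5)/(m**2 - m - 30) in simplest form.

1/(m - 6)

Factor: m**2 - m - 30 = (m - 6)*(m + 5)
Cancel the common factor (m + 5).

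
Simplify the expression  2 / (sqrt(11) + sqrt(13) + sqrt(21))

(-4*sqrt(3003) + 6*sqrt(21) + 38*sqrt(13) + 46*sqrt(11))/563

Group as (sqrt(13) + sqrt(21)) + sqrt(11); multiply by (sqrt(13) + sqrt(21)) - sqrt(11), then rationalise the remaining surd.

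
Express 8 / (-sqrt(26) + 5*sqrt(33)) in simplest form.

Multiply numerator and denominator by sqrt(26) + 5*sqrt(33).
Denominator becomes 799; numerator becomes 8*sqrt(26) + 40*sqrt(33).

(8*sqrt(26) + 40*sqrt(33))/799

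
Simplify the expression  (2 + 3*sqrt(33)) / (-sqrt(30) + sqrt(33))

(2*sqrt(30) + 2*sqrt(33) + 9*sqrt(110) + 99)/3

Multiply numerator and denominator by sqrt(30) + sqrt(33).
Denominator becomes 3; numerator becomes 2*sqrt(30) + 2*sqrt(33) + 9*sqrt(110) + 99.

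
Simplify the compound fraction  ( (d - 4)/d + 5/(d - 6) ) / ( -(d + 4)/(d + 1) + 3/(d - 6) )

Numerator: (d - 4)/d + 5/(d - 6) = (d^2 - 5*d + 24)/(d^2 - 6*d)
Denominator: -(d + 4)/(d + 1) + 3/(d - 6) = (-d^2 + 5*d + 27)/(d^2 - 5*d - 6)
Divide: ((d^2 - 5*d + 24)/(d^2 - 6*d)) · ((d^2 - 5*d - 6)/(-d^2 + 5*d + 27)) = (-d^3 + 4*d^2 - 19*d - 24)/(d^3 - 5*d^2 - 27*d)

(-d^3 + 4*d^2 - 19*d - 24)/(d^3 - 5*d^2 - 27*d)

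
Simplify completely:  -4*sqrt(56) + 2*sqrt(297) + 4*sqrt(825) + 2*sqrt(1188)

-8*sqrt(14) + 38*sqrt(33)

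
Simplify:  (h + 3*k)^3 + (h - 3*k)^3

2*h*(h^2 + 27*k^2)

Write as f(h,(3*k)) + f(h,-(3*k)) and expand.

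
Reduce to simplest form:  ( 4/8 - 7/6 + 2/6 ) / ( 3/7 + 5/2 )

-14/123

Numerator: 4/8 - 7/6 + 2/6 = -1/3
Denominator: 3/7 + 5/2 = 41/14
Divide: (-1/3) · (14/41) = -14/123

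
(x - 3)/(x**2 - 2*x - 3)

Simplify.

Factor: x**2 - 2*x - 3 = (x - 3)*(x + 1)
Cancel the common factor (x - 3).

1/(x + 1)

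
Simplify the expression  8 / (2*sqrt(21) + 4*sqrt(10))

Multiply numerator and denominator by -2*sqrt(21) + 4*sqrt(10).
Denominator becomes 76; numerator becomes -16*sqrt(21) + 32*sqrt(10).

(-4*sqrt(21) + 8*sqrt(10))/19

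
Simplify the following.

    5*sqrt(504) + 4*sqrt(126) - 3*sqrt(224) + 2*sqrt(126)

36*sqrt(14)

5*sqrt(504) = 30*sqrt(14); 4*sqrt(126) = 12*sqrt(14); 3*sqrt(224) = 12*sqrt(14); 2*sqrt(126) = 6*sqrt(14)
Combine: (30 + 12 - 12 + 6)·sqrt(14) = 36*sqrt(14)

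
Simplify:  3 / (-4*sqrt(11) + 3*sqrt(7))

Multiply numerator and denominator by 3*sqrt(7) + 4*sqrt(11).
Denominator becomes -113; numerator becomes 9*sqrt(7) + 12*sqrt(11).

(-12*sqrt(11) - 9*sqrt(7))/113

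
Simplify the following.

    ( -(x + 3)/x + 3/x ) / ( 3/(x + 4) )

Numerator: -(x + 3)/x + 3/x = -1
Denominator: 3/(x + 4) = 3/(x + 4)
Divide: (-1) · (x/3 + 4/3) = -x/3 - 4/3

-x/3 - 4/3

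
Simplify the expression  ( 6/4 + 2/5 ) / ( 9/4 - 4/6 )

6/5

Numerator: 6/4 + 2/5 = 19/10
Denominator: 9/4 - 4/6 = 19/12
Divide: (19/10) · (12/19) = 6/5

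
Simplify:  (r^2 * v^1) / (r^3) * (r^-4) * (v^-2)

Quotient: (r^-1) * v^1
Multiply by (r^-4) * (v^-2): add exponents.

1/(r^5*v)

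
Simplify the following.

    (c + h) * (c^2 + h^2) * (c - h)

c^4 - h^4

Pair the conjugate factors: (c+h)(c-h) = c^2 - h^2, then repeat with the next factor.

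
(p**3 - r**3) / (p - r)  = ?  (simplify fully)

p**2 + p*r + r**2

Factor as (a-b)(a**2+ab+b**2) with a=p, b=r.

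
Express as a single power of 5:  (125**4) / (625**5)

5**(-8)

125**4 = 5**12; 625**5 = 5**20
Combine exponents: 5**(-8)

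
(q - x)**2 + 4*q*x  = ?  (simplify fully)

(q + x)**2

Expanding gives q**2 + 2*q*x + x**2, a perfect square.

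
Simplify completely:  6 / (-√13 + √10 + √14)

(-66*√13 + 54*√14 + 102*√10 + 24*√455)/439

Group as (√10 + √14) - √13; multiply by (√10 + √14) + √13, then rationalise the remaining surd.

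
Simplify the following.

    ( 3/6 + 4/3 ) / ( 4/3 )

Numerator: 3/6 + 4/3 = 11/6
Denominator: 4/3 = 4/3
Divide: (11/6) · (3/4) = 11/8

11/8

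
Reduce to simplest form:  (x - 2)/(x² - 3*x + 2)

Factor: x² - 3*x + 2 = (x - 2)·(x - 1)
Cancel the common factor (x - 2).

1/(x - 1)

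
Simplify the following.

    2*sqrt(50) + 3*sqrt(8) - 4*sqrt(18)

2*sqrt(50) = 10*sqrt(2); 3*sqrt(8) = 6*sqrt(2); 4*sqrt(18) = 12*sqrt(2)
Combine: (10 + 6 - 12)·sqrt(2) = 4*sqrt(2)

4*sqrt(2)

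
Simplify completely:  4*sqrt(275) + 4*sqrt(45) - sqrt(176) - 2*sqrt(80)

4*sqrt(275) = 20*sqrt(11); 4*sqrt(45) = 12*sqrt(5); sqrt(176) = 4*sqrt(11); 2*sqrt(80) = 8*sqrt(5)

4*sqrt(5) + 16*sqrt(11)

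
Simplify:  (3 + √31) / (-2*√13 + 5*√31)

(6*√13 + 2*√403 + 15*√31 + 155)/723

Multiply numerator and denominator by 2*√13 + 5*√31.
Denominator becomes 723; numerator becomes 6*√13 + 2*√403 + 15*√31 + 155.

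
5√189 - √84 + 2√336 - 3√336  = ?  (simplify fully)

5√189 = 15*√21; √84 = 2*√21; 2√336 = 8*√21; 3√336 = 12*√21
Combine: (15 - 2 + 8 - 12)·√21 = 9*√21

9*√21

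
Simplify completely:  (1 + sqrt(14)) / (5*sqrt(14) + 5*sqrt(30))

(-14 - sqrt(14) + sqrt(30) + 2*sqrt(105))/80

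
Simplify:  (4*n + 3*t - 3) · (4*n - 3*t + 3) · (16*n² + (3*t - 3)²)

256*n⁴ - 81*t⁴ + 324*t³ - 486*t² + 324*t - 81

Telescope via difference of squares: ((4*n)+(3*t - 3))((4*n)-(3*t - 3)) = 16*n² - 9*t² + 18*t - 9, then repeat with the next factor.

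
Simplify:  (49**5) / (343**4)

7**(-2)

49**5 = 7**10; 343**4 = 7**12
Combine exponents: 7**(-2)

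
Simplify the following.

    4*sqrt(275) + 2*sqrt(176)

4*sqrt(275) = 20*sqrt(11); 2*sqrt(176) = 8*sqrt(11)
Combine: (20 + 8)·sqrt(11) = 28*sqrt(11)

28*sqrt(11)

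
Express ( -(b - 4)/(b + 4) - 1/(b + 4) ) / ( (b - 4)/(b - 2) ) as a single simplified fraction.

Numerator: -(b - 4)/(b + 4) - 1/(b + 4) = (-b + 3)/(b + 4)
Denominator: (b - 4)/(b - 2) = (b - 4)/(b - 2)
Divide: ((-b + 3)/(b + 4)) · ((b - 2)/(b - 4)) = (-b² + 5*b - 6)/(b² - 16)

(-b² + 5*b - 6)/(b² - 16)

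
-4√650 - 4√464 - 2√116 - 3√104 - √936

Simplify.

4√650 = 20*√26; 4√464 = 16*√29; 2√116 = 4*√29; 3√104 = 6*√26; √936 = 6*√26

-32*√26 - 20*√29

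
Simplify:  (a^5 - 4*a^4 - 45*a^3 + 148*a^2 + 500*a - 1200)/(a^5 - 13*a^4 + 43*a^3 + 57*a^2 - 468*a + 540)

Factor: a^5 - 4*a^4 - 45*a^3 + 148*a^2 + 500*a - 1200 = (a + 5)*(a - 6)*(a - 2)*(a - 5)*(a + 4);  a^5 - 13*a^4 + 43*a^3 + 57*a^2 - 468*a + 540 = (a - 2)*(a - 6)*(a + 3)*(a - 5)*(a - 3)
Cancel the common factors (a - 2), (a - 5), (a - 6).

(a^2 + 9*a + 20)/(a^2 - 9)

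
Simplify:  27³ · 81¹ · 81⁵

27³ = 3^9; 81¹ = 3^4; 81⁵ = 3^20
Combine exponents: 3^33

3^33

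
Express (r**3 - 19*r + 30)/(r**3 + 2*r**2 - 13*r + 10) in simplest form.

Factor: r**3 - 19*r + 30 = (r + 5)*(r - 2)*(r - 3);  r**3 + 2*r**2 - 13*r + 10 = (r + 5)*(r - 2)*(r - 1)
Cancel the common factors (r - 2), (r + 5).

(r - 3)/(r - 1)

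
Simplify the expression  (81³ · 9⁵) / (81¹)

81³ = 3^12; 9⁵ = 3^10; 81¹ = 3^4
Combine exponents: 3^18

3^18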